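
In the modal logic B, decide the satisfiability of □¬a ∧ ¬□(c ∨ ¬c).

No, unsatisfiable

1. □¬a ∧ ¬□(c ∨ ¬c), u
2. □¬a, u
3. ¬□(c ∨ ¬c), u
4. ¬a, u
5. ¬(c ∨ ¬c), v
6. ¬c, v
7. c, v
Accessibility: uRu, uRv, vRu, vRv
Branch closes: c and ¬c both at v.
All branches of the tableau close; one closing branch shown above.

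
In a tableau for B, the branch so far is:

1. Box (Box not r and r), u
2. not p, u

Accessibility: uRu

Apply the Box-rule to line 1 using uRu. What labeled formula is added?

Box not r and r, u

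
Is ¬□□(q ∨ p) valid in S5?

Tableau for the negation □□(q ∨ p):
1. □□(q ∨ p), 0
2. □(q ∨ p), 0   [□-rule on 1 via 0R0]
3. q ∨ p, 0   [□-rule on 2 via 0R0]
4. p, 0   [∨-rule on 3 (branches; this branch)]
Accessibility: 0R0
The negation has an open branch (countermodel exists).

Not valid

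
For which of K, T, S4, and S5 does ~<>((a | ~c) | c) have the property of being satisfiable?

K

T-tableau for the formula:
1. ~<>((a | ~c) | c), u
2. ~((a | ~c) | c), u   [~<>-rule on 1 via uRu]
3. ~(a | ~c), u   [~|-rule on 2]
4. ~c, u   [~|-rule on 2]
5. ~a, u   [~|-rule on 3]
6. c, u   [~|-rule on 3]
Accessibility: uRu
Branch closes: c and ~c both at u.
Every branch closes (one shown): unsatisfiable in T, hence also in S4, S5 (every S4/S5-frame is a T-frame).
K-tableau for the formula:
1. ~<>((a | ~c) | c), u
Complete open branch: satisfiable in K.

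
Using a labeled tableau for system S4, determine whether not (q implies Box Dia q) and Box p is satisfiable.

Satisfiable

1. not (q implies Box Dia q) and Box p, u
2. not (q implies Box Dia q), u   [and-rule on 1]
3. Box p, u   [and-rule on 1]
4. q, u   [neg-implies-rule on 2]
5. not Box Dia q, u   [neg-implies-rule on 2]
6. p, u   [Box-rule on 3 via uRu]
7. not Dia q, v   [neg-Box-rule on 5: fresh world v, uRv]
8. p, v   [Box-rule on 3 via uRv]
9. not q, v   [neg-Dia-rule on 7 via vRv]
Accessibility: uRu, uRv, vRv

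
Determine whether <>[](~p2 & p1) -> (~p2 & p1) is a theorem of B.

Tableau for the negation ~(<>[](~p2 & p1) -> (~p2 & p1)):
1. ~(<>[](~p2 & p1) -> (~p2 & p1)), 0
2. <>[](~p2 & p1), 0   [~->-rule on 1]
3. ~(~p2 & p1), 0   [~->-rule on 1]
4. ~p1, 0   [~&-rule on 3 (branches; this branch)]
5. [](~p2 & p1), 1   [<>-rule on 2: fresh world 1, 0R1]
6. ~p2 & p1, 0   [[]-rule on 5 via 1R0]
7. ~p2, 0   [&-rule on 6]
8. p1, 0   [&-rule on 6]
Accessibility: 0R0, 0R1, 1R0, 1R1
Branch closes: p1 and ~p1 both at 0.
All branches of the negation close; one closing branch shown above.

Valid in B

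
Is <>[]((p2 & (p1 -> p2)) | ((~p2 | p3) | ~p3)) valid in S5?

Valid in S5

Tableau for the negation ~<>[]((p2 & (p1 -> p2)) | ((~p2 | p3) | ~p3)):
1. ~<>[]((p2 & (p1 -> p2)) | ((~p2 | p3) | ~p3)), w0
2. ~[]((p2 & (p1 -> p2)) | ((~p2 | p3) | ~p3)), w0   [~<>-rule on 1 via w0Rw0]
3. ~((p2 & (p1 -> p2)) | ((~p2 | p3) | ~p3)), w1   [~[]-rule on 2: fresh world w1, w0Rw1]
4. ~(p2 & (p1 -> p2)), w1   [~|-rule on 3]
5. ~((~p2 | p3) | ~p3), w1   [~|-rule on 3]
6. ~(~p2 | p3), w1   [~|-rule on 5]
7. p3, w1   [~|-rule on 5]
8. p2, w1   [~|-rule on 6]
9. ~p3, w1   [~|-rule on 6]
Accessibility: w0Rw0, w0Rw1, w1Rw0, w1Rw1
Branch closes: p3 and ~p3 both at w1.
All branches of the negation close; one closing branch shown above.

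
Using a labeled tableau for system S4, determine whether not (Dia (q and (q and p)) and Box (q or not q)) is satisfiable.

1. not (Dia (q and (q and p)) and Box (q or not q)), u
2. not Dia (q and (q and p)), u
3. not (q and (q and p)), u
4. not (q and p), u
5. not p, u
Accessibility: uRu

Satisfiable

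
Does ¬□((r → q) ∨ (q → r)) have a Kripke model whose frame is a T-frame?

Unsatisfiable

1. ¬□((r → q) ∨ (q → r)), u
2. ¬((r → q) ∨ (q → r)), v   [¬□-rule on 1: fresh world v, uRv]
3. ¬(r → q), v   [¬∨-rule on 2]
4. ¬(q → r), v   [¬∨-rule on 2]
5. r, v   [¬→-rule on 3]
6. ¬q, v   [¬→-rule on 3]
7. q, v   [¬→-rule on 4]
8. ¬r, v   [¬→-rule on 4]
Accessibility: uRu, uRv, vRv
Branch closes: q and ¬q both at v.
All branches of the tableau close; one closing branch shown above.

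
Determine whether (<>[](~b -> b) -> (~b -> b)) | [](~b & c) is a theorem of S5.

Tableau for the negation ~((<>[](~b -> b) -> (~b -> b)) | [](~b & c)):
1. ~((<>[](~b -> b) -> (~b -> b)) | [](~b & c)), u
2. ~(<>[](~b -> b) -> (~b -> b)), u
3. ~[](~b & c), u
4. <>[](~b -> b), u
5. ~(~b -> b), u
6. ~b, u
7. ~(~b & c), v
8. ~c, v
9. [](~b -> b), w
10. ~b -> b, u
11. ~b -> b, v
12. ~b -> b, w
13. b, u
Accessibility: uRu, uRv, uRw, vRu, vRv, vRw, wRu, wRv, wRw
Branch closes: b and ~b both at u.
Every branch of the negation's tableau closes; the branch above is one of them.

Valid in S5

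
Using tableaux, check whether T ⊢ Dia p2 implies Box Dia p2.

Tableau for the negation not (Dia p2 implies Box Dia p2):
1. not (Dia p2 implies Box Dia p2), 0
2. Dia p2, 0   [neg-implies-rule on 1]
3. not Box Dia p2, 0   [neg-implies-rule on 1]
4. p2, 1   [Dia-rule on 2: fresh world 1, 0R1]
5. not Dia p2, 2   [neg-Box-rule on 3: fresh world 2, 0R2]
6. not p2, 2   [neg-Dia-rule on 5 via 2R2]
Accessibility: 0R0, 0R1, 0R2, 1R1, 2R2
The negation has an open branch (countermodel exists).

No, not valid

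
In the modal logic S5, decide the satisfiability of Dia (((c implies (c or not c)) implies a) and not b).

Yes, satisfiable

1. Dia (((c implies (c or not c)) implies a) and not b), 0
2. ((c implies (c or not c)) implies a) and not b, 1
3. (c implies (c or not c)) implies a, 1
4. not b, 1
5. a, 1
Accessibility: 0R0, 0R1, 1R0, 1R1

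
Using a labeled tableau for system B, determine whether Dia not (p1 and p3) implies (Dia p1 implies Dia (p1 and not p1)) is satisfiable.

Satisfiable

1. Dia not (p1 and p3) implies (Dia p1 implies Dia (p1 and not p1)), w0
2. Dia p1 implies Dia (p1 and not p1), w0   [implies-rule on 1 (branches; this branch)]
3. not Dia p1, w0   [implies-rule on 2 (branches; this branch)]
4. not p1, w0   [neg-Dia-rule on 3 via w0Rw0]
Accessibility: w0Rw0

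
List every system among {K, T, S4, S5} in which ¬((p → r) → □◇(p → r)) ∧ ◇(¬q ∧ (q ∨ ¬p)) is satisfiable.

K, T, S4

S4-tableau for the formula:
1. ¬((p → r) → □◇(p → r)) ∧ ◇(¬q ∧ (q ∨ ¬p)), 0
2. ¬((p → r) → □◇(p → r)), 0   [∧-rule on 1]
3. ◇(¬q ∧ (q ∨ ¬p)), 0   [∧-rule on 1]
4. p → r, 0   [¬→-rule on 2]
5. ¬□◇(p → r), 0   [¬→-rule on 2]
6. r, 0   [→-rule on 4 (branches; this branch)]
7. ¬q ∧ (q ∨ ¬p), 1   [◇-rule on 3: fresh world 1, 0R1]
8. ¬q, 1   [∧-rule on 7]
9. q ∨ ¬p, 1   [∧-rule on 7]
10. ¬p, 1   [∨-rule on 9 (branches; this branch)]
11. ¬◇(p → r), 2   [¬□-rule on 5: fresh world 2, 0R2]
12. ¬(p → r), 2   [¬◇-rule on 11 via 2R2]
13. p, 2   [¬→-rule on 12]
14. ¬r, 2   [¬→-rule on 12]
Accessibility: 0R0, 0R1, 0R2, 1R1, 2R2
Complete open branch: satisfiable in S4, hence also in K, T (this S4-model is also a K-model and a T-model).
S5-tableau for the formula:
1. ¬((p → r) → □◇(p → r)) ∧ ◇(¬q ∧ (q ∨ ¬p)), 0
2. ¬((p → r) → □◇(p → r)), 0   [∧-rule on 1]
3. ◇(¬q ∧ (q ∨ ¬p)), 0   [∧-rule on 1]
4. p → r, 0   [¬→-rule on 2]
5. ¬□◇(p → r), 0   [¬→-rule on 2]
6. r, 0   [→-rule on 4 (branches; this branch)]
7. ¬q ∧ (q ∨ ¬p), 1   [◇-rule on 3: fresh world 1, 0R1]
8. ¬q, 1   [∧-rule on 7]
9. q ∨ ¬p, 1   [∧-rule on 7]
10. ¬p, 1   [∨-rule on 9 (branches; this branch)]
11. ¬◇(p → r), 2   [¬□-rule on 5: fresh world 2, 0R2]
12. ¬(p → r), 0   [¬◇-rule on 11 via 2R0]
13. p, 0   [¬→-rule on 12]
14. ¬r, 0   [¬→-rule on 12]
Accessibility: 0R0, 0R1, 0R2, 1R0, 1R1, 1R2, 2R0, 2R1, 2R2
Branch closes: r and ¬r both at 0.
Every branch closes (one shown): unsatisfiable in S5.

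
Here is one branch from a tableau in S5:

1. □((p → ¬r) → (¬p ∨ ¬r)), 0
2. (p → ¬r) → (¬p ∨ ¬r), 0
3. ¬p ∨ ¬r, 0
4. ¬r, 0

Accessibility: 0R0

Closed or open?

There is no literal clash: for every atom and world, at most one sign appears.

Not closed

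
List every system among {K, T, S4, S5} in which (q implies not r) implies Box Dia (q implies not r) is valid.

S5-tableau for the negation not ((q implies not r) implies Box Dia (q implies not r)):
1. not ((q implies not r) implies Box Dia (q implies not r)), w0
2. q implies not r, w0
3. not Box Dia (q implies not r), w0
4. not r, w0
5. not Dia (q implies not r), w1
6. not (q implies not r), w0
7. q, w0
8. r, w0
Accessibility: w0Rw0, w0Rw1, w1Rw0, w1Rw1
Branch closes: r and not r both at w0.
Every branch closes (one shown): valid in S5.
S4-tableau for the negation not ((q implies not r) implies Box Dia (q implies not r)):
1. not ((q implies not r) implies Box Dia (q implies not r)), w0
2. q implies not r, w0
3. not Box Dia (q implies not r), w0
4. not r, w0
5. not Dia (q implies not r), w1
6. not (q implies not r), w1
7. q, w1
8. r, w1
Accessibility: w0Rw0, w0Rw1, w1Rw1
Complete open branch: countermodel on an S4-frame, so not valid in S4, nor in K, T (the same frame is also a K-frame and a T-frame).

S5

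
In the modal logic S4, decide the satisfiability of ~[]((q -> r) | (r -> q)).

No, unsatisfiable

1. ~[]((q -> r) | (r -> q)), 0
2. ~((q -> r) | (r -> q)), 1   [~[]-rule on 1: fresh world 1, 0R1]
3. ~(q -> r), 1   [~|-rule on 2]
4. ~(r -> q), 1   [~|-rule on 2]
5. q, 1   [~->-rule on 3]
6. ~r, 1   [~->-rule on 3]
7. r, 1   [~->-rule on 4]
8. ~q, 1   [~->-rule on 4]
Accessibility: 0R0, 0R1, 1R1
Branch closes: r and ~r both at 1.
(One branch shown.) All branches close.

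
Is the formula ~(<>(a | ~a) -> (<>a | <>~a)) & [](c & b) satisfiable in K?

1. ~(<>(a | ~a) -> (<>a | <>~a)) & [](c & b), u
2. ~(<>(a | ~a) -> (<>a | <>~a)), u
3. [](c & b), u
4. <>(a | ~a), u
5. ~(<>a | <>~a), u
6. ~<>a, u
7. ~<>~a, u
8. a | ~a, v
9. c & b, v
10. c, v
11. b, v
12. ~a, v
13. a, v
Accessibility: uRv
Branch closes: a and ~a both at v.
Every branch closes; the branch above is one of them.

Unsatisfiable (every branch closes)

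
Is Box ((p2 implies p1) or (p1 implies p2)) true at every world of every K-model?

Yes, valid

Tableau for the negation not Box ((p2 implies p1) or (p1 implies p2)):
1. not Box ((p2 implies p1) or (p1 implies p2)), 0
2. not ((p2 implies p1) or (p1 implies p2)), 1
3. not (p2 implies p1), 1
4. not (p1 implies p2), 1
5. p2, 1
6. not p1, 1
7. p1, 1
8. not p2, 1
Accessibility: 0R1
Branch closes: p1 and not p1 both at 1.
Every branch of the negation's tableau closes; the branch above is one of them.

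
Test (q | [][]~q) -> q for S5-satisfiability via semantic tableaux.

1. (q | [][]~q) -> q, 0
2. q, 0   [->-rule on 1 (branches; this branch)]
Accessibility: 0R0

Satisfiable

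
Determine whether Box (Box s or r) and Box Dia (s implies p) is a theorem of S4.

Invalid (countermodel exists)

Tableau for the negation not (Box (Box s or r) and Box Dia (s implies p)):
1. not (Box (Box s or r) and Box Dia (s implies p)), u
2. not Box Dia (s implies p), u
3. not Dia (s implies p), v
4. not (s implies p), v
5. s, v
6. not p, v
Accessibility: uRu, uRv, vRv
The negation has an open branch (countermodel exists).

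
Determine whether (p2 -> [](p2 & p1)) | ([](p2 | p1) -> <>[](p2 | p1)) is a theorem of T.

Tableau for the negation ~((p2 -> [](p2 & p1)) | ([](p2 | p1) -> <>[](p2 | p1))):
1. ~((p2 -> [](p2 & p1)) | ([](p2 | p1) -> <>[](p2 | p1))), 0
2. ~(p2 -> [](p2 & p1)), 0
3. ~([](p2 | p1) -> <>[](p2 | p1)), 0
4. p2, 0
5. ~[](p2 & p1), 0
6. [](p2 | p1), 0
7. ~<>[](p2 | p1), 0
8. p2 | p1, 0
9. ~[](p2 | p1), 0
10. p1, 0
11. ~(p2 & p1), 1
12. p2 | p1, 1
13. ~[](p2 | p1), 1
14. ~p1, 1
15. p2, 1
16. ~(p2 | p1), 2
17. ~p2, 2
18. ~p1, 2
19. p2 | p1, 2
20. ~[](p2 | p1), 2
21. p1, 2
Accessibility: 0R0, 0R1, 0R2, 1R1, 2R2
Branch closes: p1 and ~p1 both at 2.
Every branch of the negation's tableau closes; the branch above is one of them.

Valid in T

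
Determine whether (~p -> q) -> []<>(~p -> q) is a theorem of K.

Tableau for the negation ~((~p -> q) -> []<>(~p -> q)):
1. ~((~p -> q) -> []<>(~p -> q)), 0
2. ~p -> q, 0
3. ~[]<>(~p -> q), 0
4. q, 0
5. ~<>(~p -> q), 1
Accessibility: 0R1
The negation has an open branch (countermodel exists).

No, not valid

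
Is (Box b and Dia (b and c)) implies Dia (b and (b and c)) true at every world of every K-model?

Valid

Tableau for the negation not ((Box b and Dia (b and c)) implies Dia (b and (b and c))):
1. not ((Box b and Dia (b and c)) implies Dia (b and (b and c))), 0
2. Box b and Dia (b and c), 0
3. not Dia (b and (b and c)), 0
4. Box b, 0
5. Dia (b and c), 0
6. b and c, 1
7. b, 1
8. c, 1
9. not (b and (b and c)), 1
10. not (b and c), 1
11. not c, 1
Accessibility: 0R1
Branch closes: c and not c both at 1.
All branches of the negation close; one closing branch shown above.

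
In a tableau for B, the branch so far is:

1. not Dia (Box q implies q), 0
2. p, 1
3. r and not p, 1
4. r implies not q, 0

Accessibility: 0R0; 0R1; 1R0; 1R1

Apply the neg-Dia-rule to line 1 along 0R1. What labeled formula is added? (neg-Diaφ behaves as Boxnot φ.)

neg-Diaφ behaves as Boxnot φ: propagate the negated body to each accessible world.

not (Box q implies q), 1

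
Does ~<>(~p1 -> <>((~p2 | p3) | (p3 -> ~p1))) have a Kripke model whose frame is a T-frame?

1. ~<>(~p1 -> <>((~p2 | p3) | (p3 -> ~p1))), u
2. ~(~p1 -> <>((~p2 | p3) | (p3 -> ~p1))), u
3. ~p1, u
4. ~<>((~p2 | p3) | (p3 -> ~p1)), u
5. ~((~p2 | p3) | (p3 -> ~p1)), u
6. ~(~p2 | p3), u
7. ~(p3 -> ~p1), u
8. p2, u
9. ~p3, u
10. p3, u
11. p1, u
Accessibility: uRu
Branch closes: p3 and ~p3 both at u.
All branches of the tableau close; one closing branch shown above.

Unsatisfiable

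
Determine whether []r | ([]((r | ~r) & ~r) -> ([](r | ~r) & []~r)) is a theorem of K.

Valid in K

Tableau for the negation ~([]r | ([]((r | ~r) & ~r) -> ([](r | ~r) & []~r))):
1. ~([]r | ([]((r | ~r) & ~r) -> ([](r | ~r) & []~r))), w0
2. ~[]r, w0   [~|-rule on 1]
3. ~([]((r | ~r) & ~r) -> ([](r | ~r) & []~r)), w0   [~|-rule on 1]
4. []((r | ~r) & ~r), w0   [~->-rule on 3]
5. ~([](r | ~r) & []~r), w0   [~->-rule on 3]
6. ~[]~r, w0   [~&-rule on 5 (branches; this branch)]
7. ~r, w1   [~[]-rule on 2: fresh world w1, w0Rw1]
8. (r | ~r) & ~r, w1   [[]-rule on 4 via w0Rw1]
9. r | ~r, w1   [&-rule on 8]
10. r, w2   [~[]-rule on 6: fresh world w2, w0Rw2]
11. (r | ~r) & ~r, w2   [[]-rule on 4 via w0Rw2]
12. r | ~r, w2   [&-rule on 11]
13. ~r, w2   [&-rule on 11]
Accessibility: w0Rw1, w0Rw2
Branch closes: r and ~r both at w2.
Every branch of the negation's tableau closes; the branch above is one of them.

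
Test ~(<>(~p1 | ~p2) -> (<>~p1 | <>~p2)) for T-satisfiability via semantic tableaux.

1. ~(<>(~p1 | ~p2) -> (<>~p1 | <>~p2)), u
2. <>(~p1 | ~p2), u
3. ~(<>~p1 | <>~p2), u
4. ~<>~p1, u
5. ~<>~p2, u
6. p1, u
7. p2, u
8. ~p1 | ~p2, v
9. p1, v
10. p2, v
11. ~p2, v
Accessibility: uRu, uRv, vRv
Branch closes: p2 and ~p2 both at v.
Every branch closes; the branch above is one of them.

Unsatisfiable (every branch closes)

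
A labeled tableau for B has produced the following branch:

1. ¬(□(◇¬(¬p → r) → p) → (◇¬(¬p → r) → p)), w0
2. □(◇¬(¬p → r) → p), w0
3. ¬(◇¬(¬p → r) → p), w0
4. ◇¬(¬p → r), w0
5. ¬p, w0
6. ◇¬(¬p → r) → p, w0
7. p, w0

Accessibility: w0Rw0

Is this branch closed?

Yes, closed

Both p and ¬p appear at w0.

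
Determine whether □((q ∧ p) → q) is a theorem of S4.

Valid in S4

Tableau for the negation ¬□((q ∧ p) → q):
1. ¬□((q ∧ p) → q), u
2. ¬((q ∧ p) → q), v
3. q ∧ p, v
4. ¬q, v
5. q, v
6. p, v
Accessibility: uRu, uRv, vRv
Branch closes: q and ¬q both at v.
Every branch of the negation's tableau closes; the branch above is one of them.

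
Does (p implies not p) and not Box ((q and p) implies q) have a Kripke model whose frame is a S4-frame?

1. (p implies not p) and not Box ((q and p) implies q), 0
2. p implies not p, 0   [and-rule on 1]
3. not Box ((q and p) implies q), 0   [and-rule on 1]
4. not p, 0   [implies-rule on 2 (branches; this branch)]
5. not ((q and p) implies q), 1   [neg-Box-rule on 3: fresh world 1, 0R1]
6. q and p, 1   [neg-implies-rule on 5]
7. not q, 1   [neg-implies-rule on 5]
8. q, 1   [and-rule on 6]
9. p, 1   [and-rule on 6]
Accessibility: 0R0, 0R1, 1R1
Branch closes: q and not q both at 1.
All branches of the tableau close; one closing branch shown above.

No, unsatisfiable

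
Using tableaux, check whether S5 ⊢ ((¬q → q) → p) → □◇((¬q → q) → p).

Valid in S5

Tableau for the negation ¬(((¬q → q) → p) → □◇((¬q → q) → p)):
1. ¬(((¬q → q) → p) → □◇((¬q → q) → p)), w0
2. (¬q → q) → p, w0
3. ¬□◇((¬q → q) → p), w0
4. ¬(¬q → q), w0
5. ¬q, w0
6. ¬◇((¬q → q) → p), w1
7. ¬((¬q → q) → p), w0
8. ¬q → q, w0
9. ¬p, w0
10. ¬((¬q → q) → p), w1
11. ¬q → q, w1
12. ¬p, w1
13. q, w0
Accessibility: w0Rw0, w0Rw1, w1Rw0, w1Rw1
Branch closes: q and ¬q both at w0.
Every branch of the negation's tableau closes; the branch above is one of them.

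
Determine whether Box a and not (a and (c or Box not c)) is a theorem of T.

No, not valid

Tableau for the negation not (Box a and not (a and (c or Box not c))):
1. not (Box a and not (a and (c or Box not c))), 0
2. a and (c or Box not c), 0
3. a, 0
4. c or Box not c, 0
5. Box not c, 0
6. not c, 0
Accessibility: 0R0
The negation has an open branch (countermodel exists).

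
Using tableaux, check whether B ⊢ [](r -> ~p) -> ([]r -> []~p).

Yes, valid

Tableau for the negation ~([](r -> ~p) -> ([]r -> []~p)):
1. ~([](r -> ~p) -> ([]r -> []~p)), w0
2. [](r -> ~p), w0
3. ~([]r -> []~p), w0
4. []r, w0
5. ~[]~p, w0
6. r -> ~p, w0
7. r, w0
8. ~p, w0
9. p, w1
10. r -> ~p, w1
11. r, w1
12. ~p, w1
Accessibility: w0Rw0, w0Rw1, w1Rw0, w1Rw1
Branch closes: p and ~p both at w1.
All branches of the negation close; one closing branch shown above.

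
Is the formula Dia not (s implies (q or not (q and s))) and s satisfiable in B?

1. Dia not (s implies (q or not (q and s))) and s, u
2. Dia not (s implies (q or not (q and s))), u
3. s, u
4. not (s implies (q or not (q and s))), v
5. s, v
6. not (q or not (q and s)), v
7. not q, v
8. q and s, v
9. q, v
Accessibility: uRu, uRv, vRu, vRv
Branch closes: q and not q both at v.
Every branch closes; the branch above is one of them.

Unsatisfiable (every branch closes)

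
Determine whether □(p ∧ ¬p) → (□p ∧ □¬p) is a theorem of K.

Valid

Tableau for the negation ¬(□(p ∧ ¬p) → (□p ∧ □¬p)):
1. ¬(□(p ∧ ¬p) → (□p ∧ □¬p)), 0
2. □(p ∧ ¬p), 0
3. ¬(□p ∧ □¬p), 0
4. ¬□¬p, 0
5. p, 1
6. p ∧ ¬p, 1
7. ¬p, 1
Accessibility: 0R1
Branch closes: p and ¬p both at 1.
All branches of the negation close; one closing branch shown above.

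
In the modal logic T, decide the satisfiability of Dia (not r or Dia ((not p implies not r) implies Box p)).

1. Dia (not r or Dia ((not p implies not r) implies Box p)), w0
2. not r or Dia ((not p implies not r) implies Box p), w1
3. Dia ((not p implies not r) implies Box p), w1
4. (not p implies not r) implies Box p, w2
5. Box p, w2
6. p, w2
Accessibility: w0Rw0, w0Rw1, w1Rw1, w1Rw2, w2Rw2

Satisfiable (open branch found)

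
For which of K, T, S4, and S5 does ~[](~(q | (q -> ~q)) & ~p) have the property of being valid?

K-tableau for the negation [](~(q | (q -> ~q)) & ~p):
1. [](~(q | (q -> ~q)) & ~p), 0
Complete open branch: countermodel on a K-frame, so not valid in K.
T-tableau for the negation [](~(q | (q -> ~q)) & ~p):
1. [](~(q | (q -> ~q)) & ~p), 0
2. ~(q | (q -> ~q)) & ~p, 0   [[]-rule on 1 via 0R0]
3. ~(q | (q -> ~q)), 0   [&-rule on 2]
4. ~p, 0   [&-rule on 2]
5. ~q, 0   [~|-rule on 3]
6. ~(q -> ~q), 0   [~|-rule on 3]
7. q, 0   [~->-rule on 6]
Accessibility: 0R0
Branch closes: q and ~q both at 0.
Every branch closes (one shown): valid in T, hence also in S4, S5 (every theorem of T is a theorem of S4 and S5).

T, S4, S5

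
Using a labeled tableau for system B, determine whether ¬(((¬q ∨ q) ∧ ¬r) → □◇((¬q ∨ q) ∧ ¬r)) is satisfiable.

Unsatisfiable

1. ¬(((¬q ∨ q) ∧ ¬r) → □◇((¬q ∨ q) ∧ ¬r)), u
2. (¬q ∨ q) ∧ ¬r, u
3. ¬□◇((¬q ∨ q) ∧ ¬r), u
4. ¬q ∨ q, u
5. ¬r, u
6. q, u
7. ¬◇((¬q ∨ q) ∧ ¬r), v
8. ¬((¬q ∨ q) ∧ ¬r), u
9. ¬((¬q ∨ q) ∧ ¬r), v
10. ¬(¬q ∨ q), u
11. ¬q, u
Accessibility: uRu, uRv, vRu, vRv
Branch closes: q and ¬q both at u.
All branches of the tableau close; one closing branch shown above.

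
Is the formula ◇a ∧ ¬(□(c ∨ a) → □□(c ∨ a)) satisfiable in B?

1. ◇a ∧ ¬(□(c ∨ a) → □□(c ∨ a)), u
2. ◇a, u
3. ¬(□(c ∨ a) → □□(c ∨ a)), u
4. □(c ∨ a), u
5. ¬□□(c ∨ a), u
6. c ∨ a, u
7. a, u
8. a, v
9. c ∨ a, v
10. ¬□(c ∨ a), w
11. c ∨ a, w
12. a, w
13. ¬(c ∨ a), x
14. ¬c, x
15. ¬a, x
Accessibility: uRu, uRv, uRw, vRu, vRv, wRu, wRw, wRx, xRw, xRx

Satisfiable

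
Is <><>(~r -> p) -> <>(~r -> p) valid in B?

Tableau for the negation ~(<><>(~r -> p) -> <>(~r -> p)):
1. ~(<><>(~r -> p) -> <>(~r -> p)), w0
2. <><>(~r -> p), w0   [~->-rule on 1]
3. ~<>(~r -> p), w0   [~->-rule on 1]
4. ~(~r -> p), w0   [~<>-rule on 3 via w0Rw0]
5. ~r, w0   [~->-rule on 4]
6. ~p, w0   [~->-rule on 4]
7. <>(~r -> p), w1   [<>-rule on 2: fresh world w1, w0Rw1]
8. ~(~r -> p), w1   [~<>-rule on 3 via w0Rw1]
9. ~r, w1   [~->-rule on 8]
10. ~p, w1   [~->-rule on 8]
11. ~r -> p, w2   [<>-rule on 7: fresh world w2, w1Rw2]
12. p, w2   [->-rule on 11 (branches; this branch)]
Accessibility: w0Rw0, w0Rw1, w1Rw0, w1Rw1, w1Rw2, w2Rw1, w2Rw2
The negation has an open branch (countermodel exists).

No, not valid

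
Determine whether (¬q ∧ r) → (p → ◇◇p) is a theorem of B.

Tableau for the negation ¬((¬q ∧ r) → (p → ◇◇p)):
1. ¬((¬q ∧ r) → (p → ◇◇p)), 0
2. ¬q ∧ r, 0
3. ¬(p → ◇◇p), 0
4. ¬q, 0
5. r, 0
6. p, 0
7. ¬◇◇p, 0
8. ¬◇p, 0
9. ¬p, 0
Accessibility: 0R0
Branch closes: p and ¬p both at 0.
Every branch of the negation's tableau closes; the branch above is one of them.

Yes, valid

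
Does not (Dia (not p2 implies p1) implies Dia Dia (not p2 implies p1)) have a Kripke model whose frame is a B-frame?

Unsatisfiable (every branch closes)

1. not (Dia (not p2 implies p1) implies Dia Dia (not p2 implies p1)), u
2. Dia (not p2 implies p1), u
3. not Dia Dia (not p2 implies p1), u
4. not Dia (not p2 implies p1), u
5. not (not p2 implies p1), u
6. not p2, u
7. not p1, u
8. not p2 implies p1, v
9. not Dia (not p2 implies p1), v
10. not (not p2 implies p1), v
11. not p2, v
12. not p1, v
13. p1, v
Accessibility: uRu, uRv, vRu, vRv
Branch closes: p1 and not p1 both at v.
Every branch closes; the branch above is one of them.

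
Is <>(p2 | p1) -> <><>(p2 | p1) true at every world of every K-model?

Tableau for the negation ~(<>(p2 | p1) -> <><>(p2 | p1)):
1. ~(<>(p2 | p1) -> <><>(p2 | p1)), 0
2. <>(p2 | p1), 0
3. ~<><>(p2 | p1), 0
4. p2 | p1, 1
5. ~<>(p2 | p1), 1
6. p1, 1
Accessibility: 0R1
The negation has an open branch (countermodel exists).

Invalid (countermodel exists)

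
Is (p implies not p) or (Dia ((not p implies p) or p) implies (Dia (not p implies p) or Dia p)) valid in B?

Valid

Tableau for the negation not ((p implies not p) or (Dia ((not p implies p) or p) implies (Dia (not p implies p) or Dia p))):
1. not ((p implies not p) or (Dia ((not p implies p) or p) implies (Dia (not p implies p) or Dia p))), w0
2. not (p implies not p), w0   [neg-or-rule on 1]
3. not (Dia ((not p implies p) or p) implies (Dia (not p implies p) or Dia p)), w0   [neg-or-rule on 1]
4. p, w0   [neg-implies-rule on 2]
5. Dia ((not p implies p) or p), w0   [neg-implies-rule on 3]
6. not (Dia (not p implies p) or Dia p), w0   [neg-implies-rule on 3]
7. not Dia (not p implies p), w0   [neg-or-rule on 6]
8. not Dia p, w0   [neg-or-rule on 6]
9. not (not p implies p), w0   [neg-Dia-rule on 7 via w0Rw0]
10. not p, w0   [neg-implies-rule on 9]
Accessibility: w0Rw0
Branch closes: p and not p both at w0.
Every branch of the negation's tableau closes; the branch above is one of them.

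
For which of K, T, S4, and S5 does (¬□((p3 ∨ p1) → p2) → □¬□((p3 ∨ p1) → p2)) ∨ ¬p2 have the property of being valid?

S5-tableau for the negation ¬((¬□((p3 ∨ p1) → p2) → □¬□((p3 ∨ p1) → p2)) ∨ ¬p2):
1. ¬((¬□((p3 ∨ p1) → p2) → □¬□((p3 ∨ p1) → p2)) ∨ ¬p2), u
2. ¬(¬□((p3 ∨ p1) → p2) → □¬□((p3 ∨ p1) → p2)), u
3. p2, u
4. ¬□((p3 ∨ p1) → p2), u
5. ¬□¬□((p3 ∨ p1) → p2), u
6. ¬((p3 ∨ p1) → p2), v
7. p3 ∨ p1, v
8. ¬p2, v
9. p1, v
10. □((p3 ∨ p1) → p2), w
11. (p3 ∨ p1) → p2, u
12. (p3 ∨ p1) → p2, v
13. (p3 ∨ p1) → p2, w
14. ¬(p3 ∨ p1), u
15. ¬p3, u
16. ¬p1, u
17. ¬(p3 ∨ p1), v
18. ¬p3, v
19. ¬p1, v
Accessibility: uRu, uRv, uRw, vRu, vRv, vRw, wRu, wRv, wRw
Branch closes: p1 and ¬p1 both at v.
Every branch closes (one shown): valid in S5.
S4-tableau for the negation ¬((¬□((p3 ∨ p1) → p2) → □¬□((p3 ∨ p1) → p2)) ∨ ¬p2):
1. ¬((¬□((p3 ∨ p1) → p2) → □¬□((p3 ∨ p1) → p2)) ∨ ¬p2), u
2. ¬(¬□((p3 ∨ p1) → p2) → □¬□((p3 ∨ p1) → p2)), u
3. p2, u
4. ¬□((p3 ∨ p1) → p2), u
5. ¬□¬□((p3 ∨ p1) → p2), u
6. ¬((p3 ∨ p1) → p2), v
7. p3 ∨ p1, v
8. ¬p2, v
9. p1, v
10. □((p3 ∨ p1) → p2), w
11. (p3 ∨ p1) → p2, w
12. p2, w
Accessibility: uRu, uRv, uRw, vRv, wRw
Complete open branch: countermodel on an S4-frame, so not valid in S4, nor in K, T (the same frame is also a K-frame and a T-frame).

S5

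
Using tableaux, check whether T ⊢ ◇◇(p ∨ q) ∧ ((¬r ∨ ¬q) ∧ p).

Tableau for the negation ¬(◇◇(p ∨ q) ∧ ((¬r ∨ ¬q) ∧ p)):
1. ¬(◇◇(p ∨ q) ∧ ((¬r ∨ ¬q) ∧ p)), 0
2. ¬((¬r ∨ ¬q) ∧ p), 0   [¬∧-rule on 1 (branches; this branch)]
3. ¬p, 0   [¬∧-rule on 2 (branches; this branch)]
Accessibility: 0R0
The negation has an open branch (countermodel exists).

Not valid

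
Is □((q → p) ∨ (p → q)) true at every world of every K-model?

Tableau for the negation ¬□((q → p) ∨ (p → q)):
1. ¬□((q → p) ∨ (p → q)), 0
2. ¬((q → p) ∨ (p → q)), 1
3. ¬(q → p), 1
4. ¬(p → q), 1
5. q, 1
6. ¬p, 1
7. p, 1
8. ¬q, 1
Accessibility: 0R1
Branch closes: p and ¬p both at 1.
All branches of the negation close; one closing branch shown above.

Valid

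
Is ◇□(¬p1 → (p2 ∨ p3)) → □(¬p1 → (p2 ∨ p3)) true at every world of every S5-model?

Yes, valid

Tableau for the negation ¬(◇□(¬p1 → (p2 ∨ p3)) → □(¬p1 → (p2 ∨ p3))):
1. ¬(◇□(¬p1 → (p2 ∨ p3)) → □(¬p1 → (p2 ∨ p3))), w0
2. ◇□(¬p1 → (p2 ∨ p3)), w0
3. ¬□(¬p1 → (p2 ∨ p3)), w0
4. □(¬p1 → (p2 ∨ p3)), w1
5. ¬p1 → (p2 ∨ p3), w0
6. ¬p1 → (p2 ∨ p3), w1
7. p2 ∨ p3, w0
8. p2 ∨ p3, w1
9. p3, w0
10. p3, w1
11. ¬(¬p1 → (p2 ∨ p3)), w2
12. ¬p1, w2
13. ¬(p2 ∨ p3), w2
14. ¬p2, w2
15. ¬p3, w2
16. ¬p1 → (p2 ∨ p3), w2
17. p2 ∨ p3, w2
18. p3, w2
Accessibility: w0Rw0, w0Rw1, w0Rw2, w1Rw0, w1Rw1, w1Rw2, w2Rw0, w2Rw1, w2Rw2
Branch closes: p3 and ¬p3 both at w2.
Every branch of the negation's tableau closes; the branch above is one of them.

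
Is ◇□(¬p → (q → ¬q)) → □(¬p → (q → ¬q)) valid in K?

Tableau for the negation ¬(◇□(¬p → (q → ¬q)) → □(¬p → (q → ¬q))):
1. ¬(◇□(¬p → (q → ¬q)) → □(¬p → (q → ¬q))), 0
2. ◇□(¬p → (q → ¬q)), 0
3. ¬□(¬p → (q → ¬q)), 0
4. □(¬p → (q → ¬q)), 1
5. ¬(¬p → (q → ¬q)), 2
6. ¬p, 2
7. ¬(q → ¬q), 2
8. q, 2
Accessibility: 0R1, 0R2
The negation has an open branch (countermodel exists).

Invalid (countermodel exists)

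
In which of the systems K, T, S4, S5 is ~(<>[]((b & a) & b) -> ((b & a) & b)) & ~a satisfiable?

S4-tableau for the formula:
1. ~(<>[]((b & a) & b) -> ((b & a) & b)) & ~a, 0
2. ~(<>[]((b & a) & b) -> ((b & a) & b)), 0
3. ~a, 0
4. <>[]((b & a) & b), 0
5. ~((b & a) & b), 0
6. ~b, 0
7. []((b & a) & b), 1
8. (b & a) & b, 1
9. b & a, 1
10. b, 1
11. a, 1
Accessibility: 0R0, 0R1, 1R1
Complete open branch: satisfiable in S4, hence also in K, T (this S4-model is also a K-model and a T-model).
S5-tableau for the formula:
1. ~(<>[]((b & a) & b) -> ((b & a) & b)) & ~a, 0
2. ~(<>[]((b & a) & b) -> ((b & a) & b)), 0
3. ~a, 0
4. <>[]((b & a) & b), 0
5. ~((b & a) & b), 0
6. ~(b & a), 0
7. []((b & a) & b), 1
8. (b & a) & b, 0
9. b & a, 0
10. b, 0
11. a, 0
Accessibility: 0R0, 0R1, 1R0, 1R1
Branch closes: a and ~a both at 0.
Every branch closes (one shown): unsatisfiable in S5.

K, T, S4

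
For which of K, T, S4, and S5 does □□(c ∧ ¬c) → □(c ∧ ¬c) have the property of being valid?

T, S4, S5

T-tableau for the negation ¬(□□(c ∧ ¬c) → □(c ∧ ¬c)):
1. ¬(□□(c ∧ ¬c) → □(c ∧ ¬c)), 0
2. □□(c ∧ ¬c), 0   [¬→-rule on 1]
3. ¬□(c ∧ ¬c), 0   [¬→-rule on 1]
4. □(c ∧ ¬c), 0   [□-rule on 2 via 0R0]
5. c ∧ ¬c, 0   [□-rule on 4 via 0R0]
6. c, 0   [∧-rule on 5]
7. ¬c, 0   [∧-rule on 5]
Accessibility: 0R0
Branch closes: c and ¬c both at 0.
Every branch closes (one shown): valid in T, hence also in S4, S5 (every theorem of T is a theorem of S4 and S5).
K-tableau for the negation ¬(□□(c ∧ ¬c) → □(c ∧ ¬c)):
1. ¬(□□(c ∧ ¬c) → □(c ∧ ¬c)), 0
2. □□(c ∧ ¬c), 0   [¬→-rule on 1]
3. ¬□(c ∧ ¬c), 0   [¬→-rule on 1]
4. ¬(c ∧ ¬c), 1   [¬□-rule on 3: fresh world 1, 0R1]
5. □(c ∧ ¬c), 1   [□-rule on 2 via 0R1]
6. c, 1   [¬∧-rule on 4 (branches; this branch)]
Accessibility: 0R1
Complete open branch: countermodel on a K-frame, so not valid in K.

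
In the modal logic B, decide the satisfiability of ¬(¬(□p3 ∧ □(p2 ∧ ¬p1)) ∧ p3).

Satisfiable

1. ¬(¬(□p3 ∧ □(p2 ∧ ¬p1)) ∧ p3), w0
2. ¬p3, w0
Accessibility: w0Rw0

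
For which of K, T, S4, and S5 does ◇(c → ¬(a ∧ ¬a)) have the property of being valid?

T, S4, S5

T-tableau for the negation ¬◇(c → ¬(a ∧ ¬a)):
1. ¬◇(c → ¬(a ∧ ¬a)), u
2. ¬(c → ¬(a ∧ ¬a)), u
3. c, u
4. a ∧ ¬a, u
5. a, u
6. ¬a, u
Accessibility: uRu
Branch closes: a and ¬a both at u.
Every branch closes (one shown): valid in T, hence also in S4, S5 (every theorem of T is a theorem of S4 and S5).
K-tableau for the negation ¬◇(c → ¬(a ∧ ¬a)):
1. ¬◇(c → ¬(a ∧ ¬a)), u
Complete open branch: countermodel on a K-frame, so not valid in K.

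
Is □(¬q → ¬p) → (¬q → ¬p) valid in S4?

Tableau for the negation ¬(□(¬q → ¬p) → (¬q → ¬p)):
1. ¬(□(¬q → ¬p) → (¬q → ¬p)), u
2. □(¬q → ¬p), u
3. ¬(¬q → ¬p), u
4. ¬q, u
5. p, u
6. ¬q → ¬p, u
7. ¬p, u
Accessibility: uRu
Branch closes: p and ¬p both at u.
All branches of the negation close; one closing branch shown above.

Yes, valid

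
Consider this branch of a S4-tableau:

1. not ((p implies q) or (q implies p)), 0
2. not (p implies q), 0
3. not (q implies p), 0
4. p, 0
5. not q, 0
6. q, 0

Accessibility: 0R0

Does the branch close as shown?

Both q and not q appear at 0.

Yes, closed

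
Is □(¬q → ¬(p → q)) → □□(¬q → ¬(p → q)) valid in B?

Invalid (countermodel exists)

Tableau for the negation ¬(□(¬q → ¬(p → q)) → □□(¬q → ¬(p → q))):
1. ¬(□(¬q → ¬(p → q)) → □□(¬q → ¬(p → q))), 0
2. □(¬q → ¬(p → q)), 0
3. ¬□□(¬q → ¬(p → q)), 0
4. ¬q → ¬(p → q), 0
5. ¬(p → q), 0
6. p, 0
7. ¬q, 0
8. ¬□(¬q → ¬(p → q)), 1
9. ¬q → ¬(p → q), 1
10. ¬(p → q), 1
11. p, 1
12. ¬q, 1
13. ¬(¬q → ¬(p → q)), 2
14. ¬q, 2
15. p → q, 2
16. ¬p, 2
Accessibility: 0R0, 0R1, 1R0, 1R1, 1R2, 2R1, 2R2
The negation has an open branch (countermodel exists).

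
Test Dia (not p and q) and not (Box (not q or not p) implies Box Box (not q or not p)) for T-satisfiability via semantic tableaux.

Satisfiable (open branch found)

1. Dia (not p and q) and not (Box (not q or not p) implies Box Box (not q or not p)), w0
2. Dia (not p and q), w0
3. not (Box (not q or not p) implies Box Box (not q or not p)), w0
4. Box (not q or not p), w0
5. not Box Box (not q or not p), w0
6. not q or not p, w0
7. not p, w0
8. not p and q, w1
9. not p, w1
10. q, w1
11. not q or not p, w1
12. not Box (not q or not p), w2
13. not q or not p, w2
14. not p, w2
15. not (not q or not p), w3
16. q, w3
17. p, w3
Accessibility: w0Rw0, w0Rw1, w0Rw2, w1Rw1, w2Rw2, w2Rw3, w3Rw3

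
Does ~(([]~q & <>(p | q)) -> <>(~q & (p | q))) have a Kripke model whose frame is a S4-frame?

1. ~(([]~q & <>(p | q)) -> <>(~q & (p | q))), u
2. []~q & <>(p | q), u
3. ~<>(~q & (p | q)), u
4. []~q, u
5. <>(p | q), u
6. ~(~q & (p | q)), u
7. ~q, u
8. ~(p | q), u
9. ~p, u
10. p | q, v
11. ~(~q & (p | q)), v
12. ~q, v
13. p, v
14. ~(p | q), v
15. ~p, v
Accessibility: uRu, uRv, vRv
Branch closes: p and ~p both at v.
All branches of the tableau close; one closing branch shown above.

No, unsatisfiable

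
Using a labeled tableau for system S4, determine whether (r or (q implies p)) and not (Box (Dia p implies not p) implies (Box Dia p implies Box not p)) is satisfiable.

1. (r or (q implies p)) and not (Box (Dia p implies not p) implies (Box Dia p implies Box not p)), w0
2. r or (q implies p), w0
3. not (Box (Dia p implies not p) implies (Box Dia p implies Box not p)), w0
4. Box (Dia p implies not p), w0
5. not (Box Dia p implies Box not p), w0
6. Box Dia p, w0
7. not Box not p, w0
8. Dia p implies not p, w0
9. Dia p, w0
10. q implies p, w0
11. not p, w0
12. not q, w0
13. p, w1
14. Dia p implies not p, w1
15. Dia p, w1
16. not Dia p, w1
17. not p, w1
Accessibility: w0Rw0, w0Rw1, w1Rw1
Branch closes: p and not p both at w1.
(One branch shown.) All branches close.

Unsatisfiable (every branch closes)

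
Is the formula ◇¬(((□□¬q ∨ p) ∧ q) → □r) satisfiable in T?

1. ◇¬(((□□¬q ∨ p) ∧ q) → □r), 0
2. ¬(((□□¬q ∨ p) ∧ q) → □r), 1   [◇-rule on 1: fresh world 1, 0R1]
3. (□□¬q ∨ p) ∧ q, 1   [¬→-rule on 2]
4. ¬□r, 1   [¬→-rule on 2]
5. □□¬q ∨ p, 1   [∧-rule on 3]
6. q, 1   [∧-rule on 3]
7. p, 1   [∨-rule on 5 (branches; this branch)]
8. ¬r, 2   [¬□-rule on 4: fresh world 2, 1R2]
Accessibility: 0R0, 0R1, 1R1, 1R2, 2R2

Satisfiable (open branch found)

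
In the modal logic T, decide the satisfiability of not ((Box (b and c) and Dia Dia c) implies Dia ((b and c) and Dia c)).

Unsatisfiable

1. not ((Box (b and c) and Dia Dia c) implies Dia ((b and c) and Dia c)), 0
2. Box (b and c) and Dia Dia c, 0
3. not Dia ((b and c) and Dia c), 0
4. Box (b and c), 0
5. Dia Dia c, 0
6. not ((b and c) and Dia c), 0
7. b and c, 0
8. b, 0
9. c, 0
10. not Dia c, 0
11. not c, 0
Accessibility: 0R0
Branch closes: c and not c both at 0.
(One branch shown.) All branches close.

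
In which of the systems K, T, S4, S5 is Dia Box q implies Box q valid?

S5

S4-tableau for the negation not (Dia Box q implies Box q):
1. not (Dia Box q implies Box q), u
2. Dia Box q, u
3. not Box q, u
4. Box q, v
5. q, v
6. not q, w
Accessibility: uRu, uRv, uRw, vRv, wRw
Complete open branch: countermodel on an S4-frame, so not valid in S4, nor in K, T (the same frame is also a K-frame and a T-frame).
S5-tableau for the negation not (Dia Box q implies Box q):
1. not (Dia Box q implies Box q), u
2. Dia Box q, u
3. not Box q, u
4. Box q, v
5. q, u
6. q, v
7. not q, w
8. q, w
Accessibility: uRu, uRv, uRw, vRu, vRv, vRw, wRu, wRv, wRw
Branch closes: q and not q both at w.
Every branch closes (one shown): valid in S5.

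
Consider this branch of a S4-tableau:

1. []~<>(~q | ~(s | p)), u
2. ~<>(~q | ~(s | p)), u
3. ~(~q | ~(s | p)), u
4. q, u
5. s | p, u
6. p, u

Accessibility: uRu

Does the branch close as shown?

No world carries both an atom and its negation.

Open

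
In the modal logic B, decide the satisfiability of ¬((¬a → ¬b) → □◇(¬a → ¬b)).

Unsatisfiable

1. ¬((¬a → ¬b) → □◇(¬a → ¬b)), 0
2. ¬a → ¬b, 0   [¬→-rule on 1]
3. ¬□◇(¬a → ¬b), 0   [¬→-rule on 1]
4. ¬b, 0   [→-rule on 2 (branches; this branch)]
5. ¬◇(¬a → ¬b), 1   [¬□-rule on 3: fresh world 1, 0R1]
6. ¬(¬a → ¬b), 0   [¬◇-rule on 5 via 1R0]
7. ¬a, 0   [¬→-rule on 6]
8. b, 0   [¬→-rule on 6]
Accessibility: 0R0, 0R1, 1R0, 1R1
Branch closes: b and ¬b both at 0.
Every branch closes; the branch above is one of them.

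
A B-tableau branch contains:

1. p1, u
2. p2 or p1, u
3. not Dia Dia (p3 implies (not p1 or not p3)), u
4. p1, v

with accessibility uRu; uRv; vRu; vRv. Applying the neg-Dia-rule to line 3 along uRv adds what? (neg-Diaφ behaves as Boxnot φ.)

neg-Diaφ behaves as Boxnot φ: propagate the negated body to each accessible world.

not Dia (p3 implies (not p1 or not p3)), v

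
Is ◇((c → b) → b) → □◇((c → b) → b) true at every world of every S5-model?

Tableau for the negation ¬(◇((c → b) → b) → □◇((c → b) → b)):
1. ¬(◇((c → b) → b) → □◇((c → b) → b)), u
2. ◇((c → b) → b), u
3. ¬□◇((c → b) → b), u
4. (c → b) → b, v
5. ¬(c → b), v
6. c, v
7. ¬b, v
8. ¬◇((c → b) → b), w
9. ¬((c → b) → b), u
10. c → b, u
11. ¬b, u
12. ¬((c → b) → b), v
13. c → b, v
14. ¬((c → b) → b), w
15. c → b, w
16. ¬b, w
17. ¬c, u
18. b, v
Accessibility: uRu, uRv, uRw, vRu, vRv, vRw, wRu, wRv, wRw
Branch closes: b and ¬b both at v.
Every branch of the negation's tableau closes; the branch above is one of them.

Valid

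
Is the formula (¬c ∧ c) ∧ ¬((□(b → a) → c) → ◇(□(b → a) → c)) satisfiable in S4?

No, unsatisfiable

1. (¬c ∧ c) ∧ ¬((□(b → a) → c) → ◇(□(b → a) → c)), u
2. ¬c ∧ c, u
3. ¬((□(b → a) → c) → ◇(□(b → a) → c)), u
4. ¬c, u
5. c, u
Accessibility: uRu
Branch closes: c and ¬c both at u.
(One branch shown.) All branches close.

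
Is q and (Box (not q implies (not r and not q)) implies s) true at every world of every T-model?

Tableau for the negation not (q and (Box (not q implies (not r and not q)) implies s)):
1. not (q and (Box (not q implies (not r and not q)) implies s)), 0
2. not (Box (not q implies (not r and not q)) implies s), 0
3. Box (not q implies (not r and not q)), 0
4. not s, 0
5. not q implies (not r and not q), 0
6. not r and not q, 0
7. not r, 0
8. not q, 0
Accessibility: 0R0
The negation has an open branch (countermodel exists).

Invalid (countermodel exists)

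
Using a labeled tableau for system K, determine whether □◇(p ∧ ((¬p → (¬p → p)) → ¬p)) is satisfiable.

Yes, satisfiable

1. □◇(p ∧ ((¬p → (¬p → p)) → ¬p)), 0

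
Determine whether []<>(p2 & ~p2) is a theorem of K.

Tableau for the negation ~[]<>(p2 & ~p2):
1. ~[]<>(p2 & ~p2), 0
2. ~<>(p2 & ~p2), 1   [~[]-rule on 1: fresh world 1, 0R1]
Accessibility: 0R1
The negation has an open branch (countermodel exists).

Not valid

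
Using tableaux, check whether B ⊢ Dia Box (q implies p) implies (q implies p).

Tableau for the negation not (Dia Box (q implies p) implies (q implies p)):
1. not (Dia Box (q implies p) implies (q implies p)), u
2. Dia Box (q implies p), u
3. not (q implies p), u
4. q, u
5. not p, u
6. Box (q implies p), v
7. q implies p, u
8. q implies p, v
9. p, u
Accessibility: uRu, uRv, vRu, vRv
Branch closes: p and not p both at u.
All branches of the negation close; one closing branch shown above.

Yes, valid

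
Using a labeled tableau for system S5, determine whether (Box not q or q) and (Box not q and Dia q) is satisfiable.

1. (Box not q or q) and (Box not q and Dia q), 0
2. Box not q or q, 0
3. Box not q and Dia q, 0
4. Box not q, 0
5. Dia q, 0
6. not q, 0
7. q, 1
8. not q, 1
Accessibility: 0R0, 0R1, 1R0, 1R1
Branch closes: q and not q both at 1.
Every branch closes; the branch above is one of them.

Unsatisfiable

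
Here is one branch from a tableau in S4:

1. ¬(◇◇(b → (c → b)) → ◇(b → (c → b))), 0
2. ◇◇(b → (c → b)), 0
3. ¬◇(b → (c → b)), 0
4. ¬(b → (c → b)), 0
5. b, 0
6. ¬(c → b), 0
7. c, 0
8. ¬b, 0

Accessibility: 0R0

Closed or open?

Closed

Both b and ¬b appear at 0.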